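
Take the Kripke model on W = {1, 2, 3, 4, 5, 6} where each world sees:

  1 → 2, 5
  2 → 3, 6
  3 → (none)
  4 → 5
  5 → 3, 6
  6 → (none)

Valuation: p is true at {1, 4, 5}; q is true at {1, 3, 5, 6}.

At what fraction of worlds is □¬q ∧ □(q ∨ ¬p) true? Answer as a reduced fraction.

1/3

1: □¬q is F, □(q ∨ ¬p) is T. ✗
2: □¬q is F, □(q ∨ ¬p) is T. ✗
3: □¬q is T, □(q ∨ ¬p) is T. ✓
4: □¬q is F, □(q ∨ ¬p) is T. ✗
5: □¬q is F, □(q ∨ ¬p) is T. ✗
6: □¬q is T, □(q ∨ ¬p) is T. ✓
That's 2 of 6 worlds, so 2/6 = 1/3.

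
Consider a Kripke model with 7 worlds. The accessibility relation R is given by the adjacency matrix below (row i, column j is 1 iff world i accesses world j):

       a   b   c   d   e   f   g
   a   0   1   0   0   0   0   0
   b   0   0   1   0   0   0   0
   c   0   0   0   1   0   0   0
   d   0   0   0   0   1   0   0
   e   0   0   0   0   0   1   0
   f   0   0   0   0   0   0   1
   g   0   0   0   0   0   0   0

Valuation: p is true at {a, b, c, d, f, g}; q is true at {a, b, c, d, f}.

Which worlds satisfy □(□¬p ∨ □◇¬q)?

{b, c, d, f, g}

a: successors {b}; □¬p ∨ □◇¬q there: b:F. ✗
b: successors {c}; □¬p ∨ □◇¬q there: c:T. ✓
c: successors {d}; □¬p ∨ □◇¬q there: d:T. ✓
d: successors {e}; □¬p ∨ □◇¬q there: e:T. ✓
e: successors {f}; □¬p ∨ □◇¬q there: f:F. ✗
f: successors {g}; □¬p ∨ □◇¬q there: g:T. ✓
g: no successors, so □(□¬p ∨ □◇¬q) holds vacuously. ✓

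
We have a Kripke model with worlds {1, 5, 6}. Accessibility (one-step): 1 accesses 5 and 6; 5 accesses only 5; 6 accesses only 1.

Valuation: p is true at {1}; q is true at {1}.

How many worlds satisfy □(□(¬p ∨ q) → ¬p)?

1: successors {5, 6}; □(¬p ∨ q) → ¬p there: 5:T, 6:T. ✓
5: successors {5}; □(¬p ∨ q) → ¬p there: 5:T. ✓
6: successors {1}; □(¬p ∨ q) → ¬p there: 1:F. ✗
Satisfying worlds: {1, 5}.

2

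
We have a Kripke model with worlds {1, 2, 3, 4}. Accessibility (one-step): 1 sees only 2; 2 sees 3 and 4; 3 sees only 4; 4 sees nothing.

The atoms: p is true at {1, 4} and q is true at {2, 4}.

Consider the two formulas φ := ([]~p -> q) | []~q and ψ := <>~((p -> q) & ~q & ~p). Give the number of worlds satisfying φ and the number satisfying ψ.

3 and 3

For ([]~p -> q) | []~q:
1: []~p -> q is F, []~q is F. ✗
2: []~p -> q is T, []~q is F. ✓
3: []~p -> q is T, []~q is F. ✓
4: []~p -> q is T, []~q is T. ✓
— 3 worlds.
For <>~((p -> q) & ~q & ~p):
1: successors {2}; ~((p -> q) & ~q & ~p) there: 2:T. ✓
2: successors {3, 4}; ~((p -> q) & ~q & ~p) there: 3:F, 4:T. ✓
3: successors {4}; ~((p -> q) & ~q & ~p) there: 4:T. ✓
4: no successors, so <>~((p -> q) & ~q & ~p) fails. ✗
— 3 worlds.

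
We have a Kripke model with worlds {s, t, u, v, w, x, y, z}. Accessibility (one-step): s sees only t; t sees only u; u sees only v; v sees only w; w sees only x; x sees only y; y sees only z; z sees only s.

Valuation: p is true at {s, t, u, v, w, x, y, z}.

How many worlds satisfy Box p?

s: successors {t}; p there: t:T. ✓
t: successors {u}; p there: u:T. ✓
u: successors {v}; p there: v:T. ✓
v: successors {w}; p there: w:T. ✓
w: successors {x}; p there: x:T. ✓
x: successors {y}; p there: y:T. ✓
y: successors {z}; p there: z:T. ✓
z: successors {s}; p there: s:T. ✓
Satisfying worlds: {s, t, u, v, w, x, y, z}.

8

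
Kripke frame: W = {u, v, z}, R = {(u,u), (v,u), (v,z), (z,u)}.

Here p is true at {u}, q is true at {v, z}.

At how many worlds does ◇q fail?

2

u: successors {u}; q there: u:F. ✗
v: successors {u, z}; q there: u:F, z:T. ✓
z: successors {u}; q there: u:F. ✗
Satisfying worlds: {v}.
So ◇q fails at the other 2 worlds.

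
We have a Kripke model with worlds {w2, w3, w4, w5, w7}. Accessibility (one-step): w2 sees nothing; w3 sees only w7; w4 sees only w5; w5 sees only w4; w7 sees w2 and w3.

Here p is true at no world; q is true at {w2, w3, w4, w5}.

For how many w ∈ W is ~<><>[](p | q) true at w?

w2: <><>[](p | q) is F. ✓
w3: <><>[](p | q) is T. ✗
w4: <><>[](p | q) is T. ✗
w5: <><>[](p | q) is T. ✗
w7: <><>[](p | q) is T. ✗
Satisfying worlds: {w2}.

1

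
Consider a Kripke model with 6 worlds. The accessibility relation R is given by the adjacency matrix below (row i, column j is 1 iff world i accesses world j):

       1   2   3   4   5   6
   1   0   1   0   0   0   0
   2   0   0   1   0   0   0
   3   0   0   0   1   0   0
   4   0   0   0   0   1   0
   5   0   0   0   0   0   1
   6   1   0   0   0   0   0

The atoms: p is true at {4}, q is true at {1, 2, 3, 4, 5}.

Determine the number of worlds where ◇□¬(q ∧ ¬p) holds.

2

1: successors {2}; □¬(q ∧ ¬p) there: 2:F. ✗
2: successors {3}; □¬(q ∧ ¬p) there: 3:T. ✓
3: successors {4}; □¬(q ∧ ¬p) there: 4:F. ✗
4: successors {5}; □¬(q ∧ ¬p) there: 5:T. ✓
5: successors {6}; □¬(q ∧ ¬p) there: 6:F. ✗
6: successors {1}; □¬(q ∧ ¬p) there: 1:F. ✗
Satisfying worlds: {2, 4}.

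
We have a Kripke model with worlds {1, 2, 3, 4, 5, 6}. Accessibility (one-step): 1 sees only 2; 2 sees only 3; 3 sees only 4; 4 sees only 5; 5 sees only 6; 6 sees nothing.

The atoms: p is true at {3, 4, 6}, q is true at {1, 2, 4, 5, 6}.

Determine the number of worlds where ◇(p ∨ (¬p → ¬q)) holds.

3

1: successors {2}; p ∨ (¬p → ¬q) there: 2:F. ✗
2: successors {3}; p ∨ (¬p → ¬q) there: 3:T. ✓
3: successors {4}; p ∨ (¬p → ¬q) there: 4:T. ✓
4: successors {5}; p ∨ (¬p → ¬q) there: 5:F. ✗
5: successors {6}; p ∨ (¬p → ¬q) there: 6:T. ✓
6: no successors, so ◇(p ∨ (¬p → ¬q)) fails. ✗
Satisfying worlds: {2, 3, 5}.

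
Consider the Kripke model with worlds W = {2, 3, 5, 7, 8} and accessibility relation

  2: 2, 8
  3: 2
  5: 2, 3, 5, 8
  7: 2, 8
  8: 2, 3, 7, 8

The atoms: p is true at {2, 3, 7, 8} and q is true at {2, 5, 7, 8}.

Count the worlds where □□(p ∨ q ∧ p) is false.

1

2: successors {2, 8}; □(p ∨ q ∧ p) there: 2:T, 8:T. ✓
3: successors {2}; □(p ∨ q ∧ p) there: 2:T. ✓
5: successors {2, 3, 5, 8}; □(p ∨ q ∧ p) there: 2:T, 3:T, 5:F, 8:T. ✗
7: successors {2, 8}; □(p ∨ q ∧ p) there: 2:T, 8:T. ✓
8: successors {2, 3, 7, 8}; □(p ∨ q ∧ p) there: 2:T, 3:T, 7:T, 8:T. ✓
Satisfying worlds: {2, 3, 7, 8}.
So □□(p ∨ q ∧ p) fails at the other 1 world.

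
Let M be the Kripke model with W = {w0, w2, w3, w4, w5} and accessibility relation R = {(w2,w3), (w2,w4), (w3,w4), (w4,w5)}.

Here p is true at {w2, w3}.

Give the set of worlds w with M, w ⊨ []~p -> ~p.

w0: []~p is T, ~p is T. ✓
w2: []~p is F, ~p is F. ✓
w3: []~p is T, ~p is F. ✗
w4: []~p is T, ~p is T. ✓
w5: []~p is T, ~p is T. ✓

{w0, w2, w4, w5}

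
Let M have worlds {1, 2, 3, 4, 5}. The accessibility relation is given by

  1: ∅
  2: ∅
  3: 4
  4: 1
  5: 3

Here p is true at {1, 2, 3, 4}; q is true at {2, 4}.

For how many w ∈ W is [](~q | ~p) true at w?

1: no successors, so [](~q | ~p) holds vacuously. ✓
2: no successors, so [](~q | ~p) holds vacuously. ✓
3: successors {4}; ~q | ~p there: 4:F. ✗
4: successors {1}; ~q | ~p there: 1:T. ✓
5: successors {3}; ~q | ~p there: 3:T. ✓
Satisfying worlds: {1, 2, 4, 5}.

4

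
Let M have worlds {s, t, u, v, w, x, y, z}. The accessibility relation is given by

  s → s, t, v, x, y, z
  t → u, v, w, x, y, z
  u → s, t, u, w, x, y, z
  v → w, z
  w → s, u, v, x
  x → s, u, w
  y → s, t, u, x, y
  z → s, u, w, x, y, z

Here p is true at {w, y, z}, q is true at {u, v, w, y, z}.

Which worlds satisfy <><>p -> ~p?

s: <><>p is T, ~p is T. ✓
t: <><>p is T, ~p is T. ✓
u: <><>p is T, ~p is T. ✓
v: <><>p is T, ~p is T. ✓
w: <><>p is T, ~p is F. ✗
x: <><>p is T, ~p is T. ✓
y: <><>p is T, ~p is F. ✗
z: <><>p is T, ~p is F. ✗

{s, t, u, v, x}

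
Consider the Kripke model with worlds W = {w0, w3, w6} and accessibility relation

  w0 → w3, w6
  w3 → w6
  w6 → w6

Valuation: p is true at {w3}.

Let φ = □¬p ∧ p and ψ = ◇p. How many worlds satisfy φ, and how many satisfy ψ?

For □¬p ∧ p:
w0: □¬p is F, p is F. ✗
w3: □¬p is T, p is T. ✓
w6: □¬p is T, p is F. ✗
— 1 world.
For ◇p:
w0: successors {w3, w6}; p there: w3:T, w6:F. ✓
w3: successors {w6}; p there: w6:F. ✗
w6: successors {w6}; p there: w6:F. ✗
— 1 world.

1 and 1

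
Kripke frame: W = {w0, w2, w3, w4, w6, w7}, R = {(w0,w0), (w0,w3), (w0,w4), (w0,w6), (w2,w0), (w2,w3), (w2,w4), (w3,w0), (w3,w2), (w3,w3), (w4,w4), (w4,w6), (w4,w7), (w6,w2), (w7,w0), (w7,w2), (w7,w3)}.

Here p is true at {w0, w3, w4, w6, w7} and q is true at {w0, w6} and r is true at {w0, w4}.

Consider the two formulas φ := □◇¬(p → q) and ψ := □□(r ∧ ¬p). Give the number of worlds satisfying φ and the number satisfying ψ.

For □◇¬(p → q):
w0: successors {w0, w3, w4, w6}; ◇¬(p → q) there: w0:T, w3:T, w4:T, w6:F. ✗
w2: successors {w0, w3, w4}; ◇¬(p → q) there: w0:T, w3:T, w4:T. ✓
w3: successors {w0, w2, w3}; ◇¬(p → q) there: w0:T, w2:T, w3:T. ✓
w4: successors {w4, w6, w7}; ◇¬(p → q) there: w4:T, w6:F, w7:T. ✗
w6: successors {w2}; ◇¬(p → q) there: w2:T. ✓
w7: successors {w0, w2, w3}; ◇¬(p → q) there: w0:T, w2:T, w3:T. ✓
— 4 worlds.
For □□(r ∧ ¬p):
w0: successors {w0, w3, w4, w6}; □(r ∧ ¬p) there: w0:F, w3:F, w4:F, w6:F. ✗
w2: successors {w0, w3, w4}; □(r ∧ ¬p) there: w0:F, w3:F, w4:F. ✗
w3: successors {w0, w2, w3}; □(r ∧ ¬p) there: w0:F, w2:F, w3:F. ✗
w4: successors {w4, w6, w7}; □(r ∧ ¬p) there: w4:F, w6:F, w7:F. ✗
w6: successors {w2}; □(r ∧ ¬p) there: w2:F. ✗
w7: successors {w0, w2, w3}; □(r ∧ ¬p) there: w0:F, w2:F, w3:F. ✗
— 0 worlds.

4 and 0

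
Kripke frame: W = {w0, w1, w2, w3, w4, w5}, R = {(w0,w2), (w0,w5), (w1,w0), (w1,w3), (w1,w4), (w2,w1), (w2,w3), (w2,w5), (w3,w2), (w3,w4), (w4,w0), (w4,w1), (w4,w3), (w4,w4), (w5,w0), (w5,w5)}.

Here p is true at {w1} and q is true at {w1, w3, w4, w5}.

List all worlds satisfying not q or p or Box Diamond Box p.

{w0, w1, w2}

w0: not q or p is T, Box Diamond Box p is F. ✓
w1: not q or p is T, Box Diamond Box p is F. ✓
w2: not q or p is T, Box Diamond Box p is F. ✓
w3: not q or p is F, Box Diamond Box p is F. ✗
w4: not q or p is F, Box Diamond Box p is F. ✗
w5: not q or p is F, Box Diamond Box p is F. ✗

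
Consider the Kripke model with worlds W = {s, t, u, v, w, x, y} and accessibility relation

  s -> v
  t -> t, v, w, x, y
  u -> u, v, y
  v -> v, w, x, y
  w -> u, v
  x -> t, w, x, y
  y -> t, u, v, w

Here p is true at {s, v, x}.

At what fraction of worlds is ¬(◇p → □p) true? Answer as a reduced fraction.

s: ◇p → □p is T. ✗
t: ◇p → □p is F. ✓
u: ◇p → □p is F. ✓
v: ◇p → □p is F. ✓
w: ◇p → □p is F. ✓
x: ◇p → □p is F. ✓
y: ◇p → □p is F. ✓
That's 6 of 7 worlds, so 6/7.

6/7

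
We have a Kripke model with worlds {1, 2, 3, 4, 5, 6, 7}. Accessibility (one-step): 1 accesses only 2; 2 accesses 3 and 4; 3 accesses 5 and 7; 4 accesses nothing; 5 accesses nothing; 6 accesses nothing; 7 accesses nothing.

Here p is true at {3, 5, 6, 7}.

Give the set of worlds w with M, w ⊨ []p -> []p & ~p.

{1, 2, 4}

1: []p is F, []p & ~p is F. ✓
2: []p is F, []p & ~p is F. ✓
3: []p is T, []p & ~p is F. ✗
4: []p is T, []p & ~p is T. ✓
5: []p is T, []p & ~p is F. ✗
6: []p is T, []p & ~p is F. ✗
7: []p is T, []p & ~p is F. ✗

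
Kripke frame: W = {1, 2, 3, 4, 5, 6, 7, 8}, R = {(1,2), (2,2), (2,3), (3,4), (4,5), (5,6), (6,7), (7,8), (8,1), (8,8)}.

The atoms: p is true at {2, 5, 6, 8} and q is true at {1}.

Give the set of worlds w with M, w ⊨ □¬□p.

{1, 2, 5, 7}

1: successors {2}; ¬□p there: 2:T. ✓
2: successors {2, 3}; ¬□p there: 2:T, 3:T. ✓
3: successors {4}; ¬□p there: 4:F. ✗
4: successors {5}; ¬□p there: 5:F. ✗
5: successors {6}; ¬□p there: 6:T. ✓
6: successors {7}; ¬□p there: 7:F. ✗
7: successors {8}; ¬□p there: 8:T. ✓
8: successors {1, 8}; ¬□p there: 1:F, 8:T. ✗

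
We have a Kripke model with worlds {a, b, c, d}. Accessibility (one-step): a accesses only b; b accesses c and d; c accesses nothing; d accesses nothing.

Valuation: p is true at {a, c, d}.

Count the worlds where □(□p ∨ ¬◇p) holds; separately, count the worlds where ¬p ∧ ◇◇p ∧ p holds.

For □(□p ∨ ¬◇p):
a: successors {b}; □p ∨ ¬◇p there: b:T. ✓
b: successors {c, d}; □p ∨ ¬◇p there: c:T, d:T. ✓
c: no successors, so □(□p ∨ ¬◇p) holds vacuously. ✓
d: no successors, so □(□p ∨ ¬◇p) holds vacuously. ✓
— 4 worlds.
For ¬p ∧ ◇◇p ∧ p:
a: ¬p is F, ◇◇p ∧ p is T. ✗
b: ¬p is T, ◇◇p ∧ p is F. ✗
c: ¬p is F, ◇◇p ∧ p is F. ✗
d: ¬p is F, ◇◇p ∧ p is F. ✗
— 0 worlds.

4 and 0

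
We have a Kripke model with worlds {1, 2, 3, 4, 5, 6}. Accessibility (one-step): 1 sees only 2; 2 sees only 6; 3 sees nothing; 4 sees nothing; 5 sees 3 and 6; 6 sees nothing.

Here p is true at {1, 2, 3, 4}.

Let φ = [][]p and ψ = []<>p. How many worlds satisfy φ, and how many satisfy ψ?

5 and 3

For [][]p:
1: successors {2}; []p there: 2:F. ✗
2: successors {6}; []p there: 6:T. ✓
3: no successors, so [][]p holds vacuously. ✓
4: no successors, so [][]p holds vacuously. ✓
5: successors {3, 6}; []p there: 3:T, 6:T. ✓
6: no successors, so [][]p holds vacuously. ✓
— 5 worlds.
For []<>p:
1: successors {2}; <>p there: 2:F. ✗
2: successors {6}; <>p there: 6:F. ✗
3: no successors, so []<>p holds vacuously. ✓
4: no successors, so []<>p holds vacuously. ✓
5: successors {3, 6}; <>p there: 3:F, 6:F. ✗
6: no successors, so []<>p holds vacuously. ✓
— 3 worlds.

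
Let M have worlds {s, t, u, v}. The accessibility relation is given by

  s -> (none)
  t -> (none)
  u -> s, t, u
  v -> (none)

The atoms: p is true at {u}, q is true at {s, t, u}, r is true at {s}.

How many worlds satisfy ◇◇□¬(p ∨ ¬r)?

1

s: no successors, so ◇◇□¬(p ∨ ¬r) fails. ✗
t: no successors, so ◇◇□¬(p ∨ ¬r) fails. ✗
u: successors {s, t, u}; ◇□¬(p ∨ ¬r) there: s:F, t:F, u:T. ✓
v: no successors, so ◇◇□¬(p ∨ ¬r) fails. ✗
Satisfying worlds: {u}.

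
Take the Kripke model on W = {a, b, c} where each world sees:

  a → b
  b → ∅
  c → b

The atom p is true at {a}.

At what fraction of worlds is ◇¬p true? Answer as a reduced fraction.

a: successors {b}; ¬p there: b:T. ✓
b: no successors, so ◇¬p fails. ✗
c: successors {b}; ¬p there: b:T. ✓
That's 2 of 3 worlds, so 2/3.

2/3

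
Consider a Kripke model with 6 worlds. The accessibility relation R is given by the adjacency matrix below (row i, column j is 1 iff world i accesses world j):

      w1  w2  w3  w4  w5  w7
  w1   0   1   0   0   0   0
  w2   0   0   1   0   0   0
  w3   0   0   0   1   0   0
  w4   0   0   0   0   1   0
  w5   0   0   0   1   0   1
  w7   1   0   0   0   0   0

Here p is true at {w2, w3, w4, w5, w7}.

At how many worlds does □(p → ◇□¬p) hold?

w1: successors {w2}; p → ◇□¬p there: w2:F. ✗
w2: successors {w3}; p → ◇□¬p there: w3:F. ✗
w3: successors {w4}; p → ◇□¬p there: w4:F. ✗
w4: successors {w5}; p → ◇□¬p there: w5:T. ✓
w5: successors {w4, w7}; p → ◇□¬p there: w4:F, w7:F. ✗
w7: successors {w1}; p → ◇□¬p there: w1:T. ✓
Satisfying worlds: {w4, w7}.

2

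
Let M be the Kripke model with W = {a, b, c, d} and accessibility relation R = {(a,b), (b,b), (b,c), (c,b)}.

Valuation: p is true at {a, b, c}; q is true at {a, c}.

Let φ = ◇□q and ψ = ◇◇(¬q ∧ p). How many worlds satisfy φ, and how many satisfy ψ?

0 and 3

For ◇□q:
a: successors {b}; □q there: b:F. ✗
b: successors {b, c}; □q there: b:F, c:F. ✗
c: successors {b}; □q there: b:F. ✗
d: no successors, so ◇□q fails. ✗
— 0 worlds.
For ◇◇(¬q ∧ p):
a: successors {b}; ◇(¬q ∧ p) there: b:T. ✓
b: successors {b, c}; ◇(¬q ∧ p) there: b:T, c:T. ✓
c: successors {b}; ◇(¬q ∧ p) there: b:T. ✓
d: no successors, so ◇◇(¬q ∧ p) fails. ✗
— 3 worlds.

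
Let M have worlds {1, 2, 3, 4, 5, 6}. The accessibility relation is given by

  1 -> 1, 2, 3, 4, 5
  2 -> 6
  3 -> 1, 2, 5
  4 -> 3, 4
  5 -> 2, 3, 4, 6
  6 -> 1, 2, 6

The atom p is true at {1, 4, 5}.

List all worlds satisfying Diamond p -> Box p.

1: Diamond p is T, Box p is F. ✗
2: Diamond p is F, Box p is F. ✓
3: Diamond p is T, Box p is F. ✗
4: Diamond p is T, Box p is F. ✗
5: Diamond p is T, Box p is F. ✗
6: Diamond p is T, Box p is F. ✗

{2}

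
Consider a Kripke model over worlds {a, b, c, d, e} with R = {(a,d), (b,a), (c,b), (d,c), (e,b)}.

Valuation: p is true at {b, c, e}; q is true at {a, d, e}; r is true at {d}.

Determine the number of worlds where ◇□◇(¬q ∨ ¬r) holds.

3

a: successors {d}; □◇(¬q ∨ ¬r) there: d:T. ✓
b: successors {a}; □◇(¬q ∨ ¬r) there: a:T. ✓
c: successors {b}; □◇(¬q ∨ ¬r) there: b:F. ✗
d: successors {c}; □◇(¬q ∨ ¬r) there: c:T. ✓
e: successors {b}; □◇(¬q ∨ ¬r) there: b:F. ✗
Satisfying worlds: {a, b, d}.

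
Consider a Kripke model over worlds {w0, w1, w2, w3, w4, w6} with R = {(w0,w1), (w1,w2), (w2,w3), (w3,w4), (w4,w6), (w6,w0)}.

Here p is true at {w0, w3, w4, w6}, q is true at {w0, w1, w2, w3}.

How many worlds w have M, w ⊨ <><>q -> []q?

w0: <><>q is T, []q is T. ✓
w1: <><>q is T, []q is T. ✓
w2: <><>q is F, []q is T. ✓
w3: <><>q is F, []q is F. ✓
w4: <><>q is T, []q is F. ✗
w6: <><>q is T, []q is T. ✓
Satisfying worlds: {w0, w1, w2, w3, w6}.

5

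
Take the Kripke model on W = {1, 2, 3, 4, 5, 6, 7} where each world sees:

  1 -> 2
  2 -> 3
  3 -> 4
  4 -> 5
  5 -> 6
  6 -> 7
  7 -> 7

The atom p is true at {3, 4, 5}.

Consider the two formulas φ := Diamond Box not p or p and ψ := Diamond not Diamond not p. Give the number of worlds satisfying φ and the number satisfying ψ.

For Diamond Box not p or p:
1: Diamond Box not p is F, p is F. ✗
2: Diamond Box not p is F, p is F. ✗
3: Diamond Box not p is F, p is T. ✓
4: Diamond Box not p is T, p is T. ✓
5: Diamond Box not p is T, p is T. ✓
6: Diamond Box not p is T, p is F. ✓
7: Diamond Box not p is T, p is F. ✓
— 5 worlds.
For Diamond not Diamond not p:
1: successors {2}; not Diamond not p there: 2:T. ✓
2: successors {3}; not Diamond not p there: 3:T. ✓
3: successors {4}; not Diamond not p there: 4:T. ✓
4: successors {5}; not Diamond not p there: 5:F. ✗
5: successors {6}; not Diamond not p there: 6:F. ✗
6: successors {7}; not Diamond not p there: 7:F. ✗
7: successors {7}; not Diamond not p there: 7:F. ✗
— 3 worlds.

5 and 3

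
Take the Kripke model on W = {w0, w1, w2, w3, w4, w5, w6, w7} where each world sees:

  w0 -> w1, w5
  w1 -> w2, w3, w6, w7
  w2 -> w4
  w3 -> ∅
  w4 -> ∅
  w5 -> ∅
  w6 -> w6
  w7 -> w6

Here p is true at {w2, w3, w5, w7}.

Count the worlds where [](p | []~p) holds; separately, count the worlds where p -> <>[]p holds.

7 and 5

For [](p | []~p):
w0: successors {w1, w5}; p | []~p there: w1:F, w5:T. ✗
w1: successors {w2, w3, w6, w7}; p | []~p there: w2:T, w3:T, w6:T, w7:T. ✓
w2: successors {w4}; p | []~p there: w4:T. ✓
w3: no successors, so [](p | []~p) holds vacuously. ✓
w4: no successors, so [](p | []~p) holds vacuously. ✓
w5: no successors, so [](p | []~p) holds vacuously. ✓
w6: successors {w6}; p | []~p there: w6:T. ✓
w7: successors {w6}; p | []~p there: w6:T. ✓
— 7 worlds.
For p -> <>[]p:
w0: p is F, <>[]p is T. ✓
w1: p is F, <>[]p is T. ✓
w2: p is T, <>[]p is T. ✓
w3: p is T, <>[]p is F. ✗
w4: p is F, <>[]p is F. ✓
w5: p is T, <>[]p is F. ✗
w6: p is F, <>[]p is F. ✓
w7: p is T, <>[]p is F. ✗
— 5 worlds.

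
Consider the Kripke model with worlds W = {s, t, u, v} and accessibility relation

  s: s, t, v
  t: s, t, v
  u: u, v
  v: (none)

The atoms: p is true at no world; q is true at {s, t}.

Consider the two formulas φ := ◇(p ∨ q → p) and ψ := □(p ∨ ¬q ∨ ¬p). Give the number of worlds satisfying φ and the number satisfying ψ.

For ◇(p ∨ q → p):
s: successors {s, t, v}; p ∨ q → p there: s:F, t:F, v:T. ✓
t: successors {s, t, v}; p ∨ q → p there: s:F, t:F, v:T. ✓
u: successors {u, v}; p ∨ q → p there: u:T, v:T. ✓
v: no successors, so ◇(p ∨ q → p) fails. ✗
— 3 worlds.
For □(p ∨ ¬q ∨ ¬p):
s: successors {s, t, v}; p ∨ ¬q ∨ ¬p there: s:T, t:T, v:T. ✓
t: successors {s, t, v}; p ∨ ¬q ∨ ¬p there: s:T, t:T, v:T. ✓
u: successors {u, v}; p ∨ ¬q ∨ ¬p there: u:T, v:T. ✓
v: no successors, so □(p ∨ ¬q ∨ ¬p) holds vacuously. ✓
— 4 worlds.

3 and 4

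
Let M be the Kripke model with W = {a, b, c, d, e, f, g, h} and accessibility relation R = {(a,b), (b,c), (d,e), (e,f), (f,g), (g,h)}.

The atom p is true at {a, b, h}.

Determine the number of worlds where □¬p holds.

6

a: successors {b}; ¬p there: b:F. ✗
b: successors {c}; ¬p there: c:T. ✓
c: no successors, so □¬p holds vacuously. ✓
d: successors {e}; ¬p there: e:T. ✓
e: successors {f}; ¬p there: f:T. ✓
f: successors {g}; ¬p there: g:T. ✓
g: successors {h}; ¬p there: h:F. ✗
h: no successors, so □¬p holds vacuously. ✓
Satisfying worlds: {b, c, d, e, f, h}.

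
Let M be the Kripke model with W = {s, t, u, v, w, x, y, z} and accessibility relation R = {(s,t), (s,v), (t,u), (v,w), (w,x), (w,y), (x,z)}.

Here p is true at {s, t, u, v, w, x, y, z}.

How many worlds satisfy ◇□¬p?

s: successors {t, v}; □¬p there: t:F, v:F. ✗
t: successors {u}; □¬p there: u:T. ✓
u: no successors, so ◇□¬p fails. ✗
v: successors {w}; □¬p there: w:F. ✗
w: successors {x, y}; □¬p there: x:F, y:T. ✓
x: successors {z}; □¬p there: z:T. ✓
y: no successors, so ◇□¬p fails. ✗
z: no successors, so ◇□¬p fails. ✗
Satisfying worlds: {t, w, x}.

3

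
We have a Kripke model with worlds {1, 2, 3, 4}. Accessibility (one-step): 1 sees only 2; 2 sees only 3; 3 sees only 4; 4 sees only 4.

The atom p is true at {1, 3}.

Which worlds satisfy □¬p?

{1, 3, 4}

1: successors {2}; ¬p there: 2:T. ✓
2: successors {3}; ¬p there: 3:F. ✗
3: successors {4}; ¬p there: 4:T. ✓
4: successors {4}; ¬p there: 4:T. ✓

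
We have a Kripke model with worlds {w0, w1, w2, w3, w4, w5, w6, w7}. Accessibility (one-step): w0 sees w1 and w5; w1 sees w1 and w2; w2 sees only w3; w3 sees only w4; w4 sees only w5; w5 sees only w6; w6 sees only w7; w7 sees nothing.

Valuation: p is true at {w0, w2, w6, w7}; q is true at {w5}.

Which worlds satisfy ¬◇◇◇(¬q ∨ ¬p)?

w0: ◇◇◇(¬q ∨ ¬p) is T. ✗
w1: ◇◇◇(¬q ∨ ¬p) is T. ✗
w2: ◇◇◇(¬q ∨ ¬p) is T. ✗
w3: ◇◇◇(¬q ∨ ¬p) is T. ✗
w4: ◇◇◇(¬q ∨ ¬p) is T. ✗
w5: ◇◇◇(¬q ∨ ¬p) is F. ✓
w6: ◇◇◇(¬q ∨ ¬p) is F. ✓
w7: ◇◇◇(¬q ∨ ¬p) is F. ✓

{w5, w6, w7}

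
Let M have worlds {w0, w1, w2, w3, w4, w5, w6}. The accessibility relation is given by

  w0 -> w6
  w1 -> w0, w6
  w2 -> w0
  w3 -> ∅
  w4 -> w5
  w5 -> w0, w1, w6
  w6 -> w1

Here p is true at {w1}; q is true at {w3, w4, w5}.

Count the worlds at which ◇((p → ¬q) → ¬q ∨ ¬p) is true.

6

w0: successors {w6}; (p → ¬q) → ¬q ∨ ¬p there: w6:T. ✓
w1: successors {w0, w6}; (p → ¬q) → ¬q ∨ ¬p there: w0:T, w6:T. ✓
w2: successors {w0}; (p → ¬q) → ¬q ∨ ¬p there: w0:T. ✓
w3: no successors, so ◇((p → ¬q) → ¬q ∨ ¬p) fails. ✗
w4: successors {w5}; (p → ¬q) → ¬q ∨ ¬p there: w5:T. ✓
w5: successors {w0, w1, w6}; (p → ¬q) → ¬q ∨ ¬p there: w0:T, w1:T, w6:T. ✓
w6: successors {w1}; (p → ¬q) → ¬q ∨ ¬p there: w1:T. ✓
Satisfying worlds: {w0, w1, w2, w4, w5, w6}.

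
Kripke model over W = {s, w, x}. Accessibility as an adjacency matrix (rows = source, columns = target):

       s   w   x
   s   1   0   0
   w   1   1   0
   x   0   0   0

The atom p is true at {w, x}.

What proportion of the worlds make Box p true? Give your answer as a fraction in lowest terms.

s: successors {s}; p there: s:F. ✗
w: successors {s, w}; p there: s:F, w:T. ✗
x: no successors, so Box p holds vacuously. ✓
That's 1 of 3 worlds, so 1/3.

1/3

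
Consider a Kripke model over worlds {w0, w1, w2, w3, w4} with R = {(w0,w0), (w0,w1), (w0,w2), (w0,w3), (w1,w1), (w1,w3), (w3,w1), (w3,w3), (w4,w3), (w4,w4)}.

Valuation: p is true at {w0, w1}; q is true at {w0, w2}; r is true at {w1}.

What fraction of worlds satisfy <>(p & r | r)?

3/5

w0: successors {w0, w1, w2, w3}; p & r | r there: w0:F, w1:T, w2:F, w3:F. ✓
w1: successors {w1, w3}; p & r | r there: w1:T, w3:F. ✓
w2: no successors, so <>(p & r | r) fails. ✗
w3: successors {w1, w3}; p & r | r there: w1:T, w3:F. ✓
w4: successors {w3, w4}; p & r | r there: w3:F, w4:F. ✗
That's 3 of 5 worlds, so 3/5.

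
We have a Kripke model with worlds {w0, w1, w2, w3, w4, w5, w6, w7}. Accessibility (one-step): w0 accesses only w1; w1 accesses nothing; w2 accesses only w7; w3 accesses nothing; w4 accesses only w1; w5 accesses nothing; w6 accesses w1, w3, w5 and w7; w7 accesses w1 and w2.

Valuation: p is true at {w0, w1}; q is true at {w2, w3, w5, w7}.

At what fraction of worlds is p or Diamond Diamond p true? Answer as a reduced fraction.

1/2

w0: p is T, Diamond Diamond p is F. ✓
w1: p is T, Diamond Diamond p is F. ✓
w2: p is F, Diamond Diamond p is T. ✓
w3: p is F, Diamond Diamond p is F. ✗
w4: p is F, Diamond Diamond p is F. ✗
w5: p is F, Diamond Diamond p is F. ✗
w6: p is F, Diamond Diamond p is T. ✓
w7: p is F, Diamond Diamond p is F. ✗
That's 4 of 8 worlds, so 4/8 = 1/2.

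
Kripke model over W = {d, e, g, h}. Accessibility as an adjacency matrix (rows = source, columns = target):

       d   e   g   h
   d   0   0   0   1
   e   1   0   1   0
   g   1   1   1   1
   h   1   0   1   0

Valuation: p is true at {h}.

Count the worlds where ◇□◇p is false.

2

d: successors {h}; □◇p there: h:T. ✓
e: successors {d, g}; □◇p there: d:F, g:F. ✗
g: successors {d, e, g, h}; □◇p there: d:F, e:T, g:F, h:T. ✓
h: successors {d, g}; □◇p there: d:F, g:F. ✗
Satisfying worlds: {d, g}.
So ◇□◇p fails at the other 2 worlds.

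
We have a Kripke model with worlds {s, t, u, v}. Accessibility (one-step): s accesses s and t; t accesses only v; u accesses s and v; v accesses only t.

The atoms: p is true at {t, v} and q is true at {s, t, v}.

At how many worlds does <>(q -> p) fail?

0

s: successors {s, t}; q -> p there: s:F, t:T. ✓
t: successors {v}; q -> p there: v:T. ✓
u: successors {s, v}; q -> p there: s:F, v:T. ✓
v: successors {t}; q -> p there: t:T. ✓
Satisfying worlds: {s, t, u, v}.
So <>(q -> p) fails at the other 0 worlds.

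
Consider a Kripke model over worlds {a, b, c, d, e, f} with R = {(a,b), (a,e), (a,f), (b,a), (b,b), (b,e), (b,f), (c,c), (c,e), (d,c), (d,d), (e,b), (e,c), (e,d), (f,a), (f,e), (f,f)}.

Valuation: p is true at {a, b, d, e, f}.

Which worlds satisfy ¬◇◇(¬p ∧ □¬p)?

{a, b, c, d, e, f}

a: ◇◇(¬p ∧ □¬p) is F. ✓
b: ◇◇(¬p ∧ □¬p) is F. ✓
c: ◇◇(¬p ∧ □¬p) is F. ✓
d: ◇◇(¬p ∧ □¬p) is F. ✓
e: ◇◇(¬p ∧ □¬p) is F. ✓
f: ◇◇(¬p ∧ □¬p) is F. ✓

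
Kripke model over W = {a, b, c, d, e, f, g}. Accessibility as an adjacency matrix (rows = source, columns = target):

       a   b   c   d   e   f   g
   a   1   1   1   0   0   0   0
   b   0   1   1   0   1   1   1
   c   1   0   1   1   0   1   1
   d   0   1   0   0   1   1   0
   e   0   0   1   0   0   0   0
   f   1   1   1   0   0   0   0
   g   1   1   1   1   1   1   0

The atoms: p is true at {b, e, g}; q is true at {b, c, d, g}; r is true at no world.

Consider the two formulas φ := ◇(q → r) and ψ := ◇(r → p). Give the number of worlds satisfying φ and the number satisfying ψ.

For ◇(q → r):
a: successors {a, b, c}; q → r there: a:T, b:F, c:F. ✓
b: successors {b, c, e, f, g}; q → r there: b:F, c:F, e:T, f:T, g:F. ✓
c: successors {a, c, d, f, g}; q → r there: a:T, c:F, d:F, f:T, g:F. ✓
d: successors {b, e, f}; q → r there: b:F, e:T, f:T. ✓
e: successors {c}; q → r there: c:F. ✗
f: successors {a, b, c}; q → r there: a:T, b:F, c:F. ✓
g: successors {a, b, c, d, e, f}; q → r there: a:T, b:F, c:F, d:F, e:T, f:T. ✓
— 6 worlds.
For ◇(r → p):
a: successors {a, b, c}; r → p there: a:T, b:T, c:T. ✓
b: successors {b, c, e, f, g}; r → p there: b:T, c:T, e:T, f:T, g:T. ✓
c: successors {a, c, d, f, g}; r → p there: a:T, c:T, d:T, f:T, g:T. ✓
d: successors {b, e, f}; r → p there: b:T, e:T, f:T. ✓
e: successors {c}; r → p there: c:T. ✓
f: successors {a, b, c}; r → p there: a:T, b:T, c:T. ✓
g: successors {a, b, c, d, e, f}; r → p there: a:T, b:T, c:T, d:T, e:T, f:T. ✓
— 7 worlds.

6 and 7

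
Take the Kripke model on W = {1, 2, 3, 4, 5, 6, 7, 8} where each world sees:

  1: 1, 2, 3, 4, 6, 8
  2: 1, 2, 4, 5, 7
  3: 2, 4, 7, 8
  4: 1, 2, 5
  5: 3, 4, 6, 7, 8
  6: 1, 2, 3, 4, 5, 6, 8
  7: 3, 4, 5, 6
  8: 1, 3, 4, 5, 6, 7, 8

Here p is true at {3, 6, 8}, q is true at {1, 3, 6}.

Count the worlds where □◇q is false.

5

1: successors {1, 2, 3, 4, 6, 8}; ◇q there: 1:T, 2:T, 3:F, 4:T, 6:T, 8:T. ✗
2: successors {1, 2, 4, 5, 7}; ◇q there: 1:T, 2:T, 4:T, 5:T, 7:T. ✓
3: successors {2, 4, 7, 8}; ◇q there: 2:T, 4:T, 7:T, 8:T. ✓
4: successors {1, 2, 5}; ◇q there: 1:T, 2:T, 5:T. ✓
5: successors {3, 4, 6, 7, 8}; ◇q there: 3:F, 4:T, 6:T, 7:T, 8:T. ✗
6: successors {1, 2, 3, 4, 5, 6, 8}; ◇q there: 1:T, 2:T, 3:F, 4:T, 5:T, 6:T, 8:T. ✗
7: successors {3, 4, 5, 6}; ◇q there: 3:F, 4:T, 5:T, 6:T. ✗
8: successors {1, 3, 4, 5, 6, 7, 8}; ◇q there: 1:T, 3:F, 4:T, 5:T, 6:T, 7:T, 8:T. ✗
Satisfying worlds: {2, 3, 4}.
So □◇q fails at the other 5 worlds.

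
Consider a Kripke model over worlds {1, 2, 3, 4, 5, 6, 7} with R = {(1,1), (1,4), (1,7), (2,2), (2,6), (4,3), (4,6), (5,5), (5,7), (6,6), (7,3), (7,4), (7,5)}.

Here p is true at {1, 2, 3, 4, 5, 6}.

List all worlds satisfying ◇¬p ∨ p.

{1, 2, 3, 4, 5, 6}

1: ◇¬p is T, p is T. ✓
2: ◇¬p is F, p is T. ✓
3: ◇¬p is F, p is T. ✓
4: ◇¬p is F, p is T. ✓
5: ◇¬p is T, p is T. ✓
6: ◇¬p is F, p is T. ✓
7: ◇¬p is F, p is F. ✗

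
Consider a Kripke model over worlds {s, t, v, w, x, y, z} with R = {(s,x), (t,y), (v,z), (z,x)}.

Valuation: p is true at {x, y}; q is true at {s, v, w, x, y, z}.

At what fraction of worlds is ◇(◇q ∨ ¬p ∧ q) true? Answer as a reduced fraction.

s: successors {x}; ◇q ∨ ¬p ∧ q there: x:F. ✗
t: successors {y}; ◇q ∨ ¬p ∧ q there: y:F. ✗
v: successors {z}; ◇q ∨ ¬p ∧ q there: z:T. ✓
w: no successors, so ◇(◇q ∨ ¬p ∧ q) fails. ✗
x: no successors, so ◇(◇q ∨ ¬p ∧ q) fails. ✗
y: no successors, so ◇(◇q ∨ ¬p ∧ q) fails. ✗
z: successors {x}; ◇q ∨ ¬p ∧ q there: x:F. ✗
That's 1 of 7 worlds, so 1/7.

1/7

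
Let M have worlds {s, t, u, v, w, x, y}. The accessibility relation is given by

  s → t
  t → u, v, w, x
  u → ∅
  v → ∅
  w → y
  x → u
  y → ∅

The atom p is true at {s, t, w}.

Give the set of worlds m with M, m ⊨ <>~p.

s: successors {t}; ~p there: t:F. ✗
t: successors {u, v, w, x}; ~p there: u:T, v:T, w:F, x:T. ✓
u: no successors, so <>~p fails. ✗
v: no successors, so <>~p fails. ✗
w: successors {y}; ~p there: y:T. ✓
x: successors {u}; ~p there: u:T. ✓
y: no successors, so <>~p fails. ✗

{t, w, x}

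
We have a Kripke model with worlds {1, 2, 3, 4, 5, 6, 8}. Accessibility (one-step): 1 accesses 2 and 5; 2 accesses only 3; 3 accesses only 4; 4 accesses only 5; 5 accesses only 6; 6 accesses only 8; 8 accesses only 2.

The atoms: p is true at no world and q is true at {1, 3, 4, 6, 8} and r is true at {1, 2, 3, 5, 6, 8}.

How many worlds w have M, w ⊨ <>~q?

1: successors {2, 5}; ~q there: 2:T, 5:T. ✓
2: successors {3}; ~q there: 3:F. ✗
3: successors {4}; ~q there: 4:F. ✗
4: successors {5}; ~q there: 5:T. ✓
5: successors {6}; ~q there: 6:F. ✗
6: successors {8}; ~q there: 8:F. ✗
8: successors {2}; ~q there: 2:T. ✓
Satisfying worlds: {1, 4, 8}.

3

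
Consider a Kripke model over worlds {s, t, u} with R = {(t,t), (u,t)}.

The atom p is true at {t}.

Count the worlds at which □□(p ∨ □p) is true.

3

s: no successors, so □□(p ∨ □p) holds vacuously. ✓
t: successors {t}; □(p ∨ □p) there: t:T. ✓
u: successors {t}; □(p ∨ □p) there: t:T. ✓
Satisfying worlds: {s, t, u}.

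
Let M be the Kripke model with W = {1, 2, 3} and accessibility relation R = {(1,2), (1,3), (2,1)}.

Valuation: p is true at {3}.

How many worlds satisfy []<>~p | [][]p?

2

1: []<>~p is F, [][]p is F. ✗
2: []<>~p is T, [][]p is F. ✓
3: []<>~p is T, [][]p is T. ✓
Satisfying worlds: {2, 3}.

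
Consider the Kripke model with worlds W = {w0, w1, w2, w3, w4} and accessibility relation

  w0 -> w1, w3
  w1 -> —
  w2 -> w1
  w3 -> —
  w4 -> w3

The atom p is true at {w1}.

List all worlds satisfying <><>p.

w0: successors {w1, w3}; <>p there: w1:F, w3:F. ✗
w1: no successors, so <><>p fails. ✗
w2: successors {w1}; <>p there: w1:F. ✗
w3: no successors, so <><>p fails. ✗
w4: successors {w3}; <>p there: w3:F. ✗

∅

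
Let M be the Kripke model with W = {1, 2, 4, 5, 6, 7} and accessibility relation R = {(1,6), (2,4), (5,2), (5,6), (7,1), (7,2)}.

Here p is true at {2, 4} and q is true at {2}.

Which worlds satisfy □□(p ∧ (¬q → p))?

1: successors {6}; □(p ∧ (¬q → p)) there: 6:T. ✓
2: successors {4}; □(p ∧ (¬q → p)) there: 4:T. ✓
4: no successors, so □□(p ∧ (¬q → p)) holds vacuously. ✓
5: successors {2, 6}; □(p ∧ (¬q → p)) there: 2:T, 6:T. ✓
6: no successors, so □□(p ∧ (¬q → p)) holds vacuously. ✓
7: successors {1, 2}; □(p ∧ (¬q → p)) there: 1:F, 2:T. ✗

{1, 2, 4, 5, 6}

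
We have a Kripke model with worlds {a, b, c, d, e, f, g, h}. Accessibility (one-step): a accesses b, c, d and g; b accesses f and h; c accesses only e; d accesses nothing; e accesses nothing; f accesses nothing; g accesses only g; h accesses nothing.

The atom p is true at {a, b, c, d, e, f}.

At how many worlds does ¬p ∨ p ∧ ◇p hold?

a: ¬p is F, p ∧ ◇p is T. ✓
b: ¬p is F, p ∧ ◇p is T. ✓
c: ¬p is F, p ∧ ◇p is T. ✓
d: ¬p is F, p ∧ ◇p is F. ✗
e: ¬p is F, p ∧ ◇p is F. ✗
f: ¬p is F, p ∧ ◇p is F. ✗
g: ¬p is T, p ∧ ◇p is F. ✓
h: ¬p is T, p ∧ ◇p is F. ✓
Satisfying worlds: {a, b, c, g, h}.

5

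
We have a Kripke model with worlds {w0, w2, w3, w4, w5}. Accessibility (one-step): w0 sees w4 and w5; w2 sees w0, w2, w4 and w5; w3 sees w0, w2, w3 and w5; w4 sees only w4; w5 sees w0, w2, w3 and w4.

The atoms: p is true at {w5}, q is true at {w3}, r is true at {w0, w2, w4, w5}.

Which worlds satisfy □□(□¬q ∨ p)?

{w4}

w0: successors {w4, w5}; □(□¬q ∨ p) there: w4:T, w5:F. ✗
w2: successors {w0, w2, w4, w5}; □(□¬q ∨ p) there: w0:T, w2:T, w4:T, w5:F. ✗
w3: successors {w0, w2, w3, w5}; □(□¬q ∨ p) there: w0:T, w2:T, w3:F, w5:F. ✗
w4: successors {w4}; □(□¬q ∨ p) there: w4:T. ✓
w5: successors {w0, w2, w3, w4}; □(□¬q ∨ p) there: w0:T, w2:T, w3:F, w4:T. ✗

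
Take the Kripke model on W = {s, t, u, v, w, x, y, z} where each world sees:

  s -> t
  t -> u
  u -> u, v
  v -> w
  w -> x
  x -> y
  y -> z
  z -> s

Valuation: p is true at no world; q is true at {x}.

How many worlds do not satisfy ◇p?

s: successors {t}; p there: t:F. ✗
t: successors {u}; p there: u:F. ✗
u: successors {u, v}; p there: u:F, v:F. ✗
v: successors {w}; p there: w:F. ✗
w: successors {x}; p there: x:F. ✗
x: successors {y}; p there: y:F. ✗
y: successors {z}; p there: z:F. ✗
z: successors {s}; p there: s:F. ✗
Satisfying worlds: ∅.
So ◇p fails at the other 8 worlds.

8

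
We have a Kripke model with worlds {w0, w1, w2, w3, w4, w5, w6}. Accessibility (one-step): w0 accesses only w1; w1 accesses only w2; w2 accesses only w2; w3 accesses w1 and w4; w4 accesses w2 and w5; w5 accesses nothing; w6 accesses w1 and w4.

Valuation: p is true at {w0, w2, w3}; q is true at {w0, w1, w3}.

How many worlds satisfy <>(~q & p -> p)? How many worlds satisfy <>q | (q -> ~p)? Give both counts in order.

For <>(~q & p -> p):
w0: successors {w1}; ~q & p -> p there: w1:T. ✓
w1: successors {w2}; ~q & p -> p there: w2:T. ✓
w2: successors {w2}; ~q & p -> p there: w2:T. ✓
w3: successors {w1, w4}; ~q & p -> p there: w1:T, w4:T. ✓
w4: successors {w2, w5}; ~q & p -> p there: w2:T, w5:T. ✓
w5: no successors, so <>(~q & p -> p) fails. ✗
w6: successors {w1, w4}; ~q & p -> p there: w1:T, w4:T. ✓
— 6 worlds.
For <>q | (q -> ~p):
w0: <>q is T, q -> ~p is F. ✓
w1: <>q is F, q -> ~p is T. ✓
w2: <>q is F, q -> ~p is T. ✓
w3: <>q is T, q -> ~p is F. ✓
w4: <>q is F, q -> ~p is T. ✓
w5: <>q is F, q -> ~p is T. ✓
w6: <>q is T, q -> ~p is T. ✓
— 7 worlds.

6 and 7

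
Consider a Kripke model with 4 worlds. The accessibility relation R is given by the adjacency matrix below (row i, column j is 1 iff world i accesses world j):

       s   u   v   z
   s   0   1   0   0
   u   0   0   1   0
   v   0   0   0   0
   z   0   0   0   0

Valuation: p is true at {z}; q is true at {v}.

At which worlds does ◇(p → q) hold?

{s, u}

s: successors {u}; p → q there: u:T. ✓
u: successors {v}; p → q there: v:T. ✓
v: no successors, so ◇(p → q) fails. ✗
z: no successors, so ◇(p → q) fails. ✗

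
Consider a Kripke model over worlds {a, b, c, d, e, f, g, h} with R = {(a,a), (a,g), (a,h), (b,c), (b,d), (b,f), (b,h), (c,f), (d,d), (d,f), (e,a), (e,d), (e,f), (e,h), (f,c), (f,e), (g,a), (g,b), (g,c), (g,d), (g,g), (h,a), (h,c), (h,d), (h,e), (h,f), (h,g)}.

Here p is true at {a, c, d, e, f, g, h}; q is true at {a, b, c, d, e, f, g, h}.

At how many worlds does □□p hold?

a: successors {a, g, h}; □p there: a:T, g:F, h:T. ✗
b: successors {c, d, f, h}; □p there: c:T, d:T, f:T, h:T. ✓
c: successors {f}; □p there: f:T. ✓
d: successors {d, f}; □p there: d:T, f:T. ✓
e: successors {a, d, f, h}; □p there: a:T, d:T, f:T, h:T. ✓
f: successors {c, e}; □p there: c:T, e:T. ✓
g: successors {a, b, c, d, g}; □p there: a:T, b:T, c:T, d:T, g:F. ✗
h: successors {a, c, d, e, f, g}; □p there: a:T, c:T, d:T, e:T, f:T, g:F. ✗
Satisfying worlds: {b, c, d, e, f}.

5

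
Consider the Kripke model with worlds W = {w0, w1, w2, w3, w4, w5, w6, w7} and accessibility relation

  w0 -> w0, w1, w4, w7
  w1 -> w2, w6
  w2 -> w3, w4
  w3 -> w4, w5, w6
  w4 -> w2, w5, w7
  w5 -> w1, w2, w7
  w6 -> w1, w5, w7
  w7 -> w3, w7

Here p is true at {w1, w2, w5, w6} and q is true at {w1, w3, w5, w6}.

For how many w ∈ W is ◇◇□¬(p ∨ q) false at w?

w0: successors {w0, w1, w4, w7}; ◇□¬(p ∨ q) there: w0:F, w1:F, w4:F, w7:F. ✗
w1: successors {w2, w6}; ◇□¬(p ∨ q) there: w2:F, w6:F. ✗
w2: successors {w3, w4}; ◇□¬(p ∨ q) there: w3:F, w4:F. ✗
w3: successors {w4, w5, w6}; ◇□¬(p ∨ q) there: w4:F, w5:F, w6:F. ✗
w4: successors {w2, w5, w7}; ◇□¬(p ∨ q) there: w2:F, w5:F, w7:F. ✗
w5: successors {w1, w2, w7}; ◇□¬(p ∨ q) there: w1:F, w2:F, w7:F. ✗
w6: successors {w1, w5, w7}; ◇□¬(p ∨ q) there: w1:F, w5:F, w7:F. ✗
w7: successors {w3, w7}; ◇□¬(p ∨ q) there: w3:F, w7:F. ✗
Satisfying worlds: ∅.
So ◇◇□¬(p ∨ q) fails at the other 8 worlds.

8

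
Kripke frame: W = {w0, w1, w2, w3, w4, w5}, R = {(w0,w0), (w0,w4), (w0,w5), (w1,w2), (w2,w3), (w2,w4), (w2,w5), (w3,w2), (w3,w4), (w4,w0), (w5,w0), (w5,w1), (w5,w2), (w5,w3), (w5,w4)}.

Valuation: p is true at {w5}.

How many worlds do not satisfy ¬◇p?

w0: ◇p is T. ✗
w1: ◇p is F. ✓
w2: ◇p is T. ✗
w3: ◇p is F. ✓
w4: ◇p is F. ✓
w5: ◇p is F. ✓
Satisfying worlds: {w1, w3, w4, w5}.
So ¬◇p fails at the other 2 worlds.

2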